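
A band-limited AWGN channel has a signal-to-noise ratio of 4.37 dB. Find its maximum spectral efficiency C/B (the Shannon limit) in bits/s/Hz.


SNR_linear = 10^(4.37/10) = 2.7353; C/B = log2(1 + SNR_linear) = log2(1 + 2.7353) = 1.9012

1.9012 bits/s/Hz


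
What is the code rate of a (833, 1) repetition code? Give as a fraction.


Rate = k/n = 1/833

1/833


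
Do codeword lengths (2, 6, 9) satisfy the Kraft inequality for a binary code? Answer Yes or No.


Kraft sum = sum(2^(-l_i)) = 0.2676, need <= 1. Result: satisfied (a binary prefix-free code with these lengths exists)

Yes


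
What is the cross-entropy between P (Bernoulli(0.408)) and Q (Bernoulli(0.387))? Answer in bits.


H(P,Q) = -p*log2(q) - (1-p)*log2(1-q). -0.408*log2(0.387) = 0.558795; -0.592*log2(0.613) = 0.417976. H(P,Q) = 0.558795 + 0.417976 = 0.9768

0.9768 bits


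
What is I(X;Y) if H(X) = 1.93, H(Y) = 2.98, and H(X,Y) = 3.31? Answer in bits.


I(X;Y) = H(X) + H(Y) - H(X,Y) = 1.93 + 2.98 - 3.31 = 1.6

1.6 bits


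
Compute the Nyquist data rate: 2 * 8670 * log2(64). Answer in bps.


Rate = 2 * B * log2(M) = 2 * 8670 * 6.0 = 104040.0

104040.0 bps


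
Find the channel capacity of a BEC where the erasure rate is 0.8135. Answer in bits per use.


C = 1 - epsilon = 1 - 0.8135 = 0.1865

0.1865 bits


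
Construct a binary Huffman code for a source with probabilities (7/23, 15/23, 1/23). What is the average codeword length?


Huffman construction (repeatedly merge the two least-probable nodes; each merge adds 1 bit to every symbol beneath it): 1/23 + 7/23 = 8/23; 8/23 + 15/23 = 1. Resulting codeword lengths (in the order the probabilities were given): (2, 1, 2). L_avg = sum(p_i * l_i) = 7/23*2 + 15/23*1 + 1/23*2 = 31/23 = 1.3478

1.3478 bits


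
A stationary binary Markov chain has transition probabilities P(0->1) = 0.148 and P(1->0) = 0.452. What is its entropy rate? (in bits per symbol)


Stationary distribution: pi_0 = p10/(p01+p10) = 0.7533, pi_1 = 0.2467. Entropy rate H' = pi_0*H(p01) + pi_1*H(p10) = 0.7533*0.6048 + 0.2467*0.9933 = 0.7006

0.7006 bits/symbol


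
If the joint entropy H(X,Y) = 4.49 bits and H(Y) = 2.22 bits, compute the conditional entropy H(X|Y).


H(X|Y) = H(X,Y) - H(Y) = 4.49 - 2.22 = 2.27

2.27 bits


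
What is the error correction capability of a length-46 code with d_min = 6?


Correction capability = floor((d-1)/2) = floor((6-1)/2) = 2

2 errors


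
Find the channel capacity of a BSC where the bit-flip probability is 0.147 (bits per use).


H(p) = -p*log2(p) - (1-p)*log2(1-p) = -0.147*log2(0.147) - 0.853*log2(0.853) = 0.406618 + 0.195663 = 0.6023. C = 1 - H(p) = 1 - 0.6023 = 0.3977

0.3977 bits


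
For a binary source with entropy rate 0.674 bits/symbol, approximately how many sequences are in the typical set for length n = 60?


log2|A_typical| = nH = 60 * 0.674 = 40.44, so |A_typical| ~ 2^40.44 = 1.492e+12

1.492e+12


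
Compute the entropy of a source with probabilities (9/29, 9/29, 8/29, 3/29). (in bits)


H = -sum(p_i * log2(p_i)). Terms: -(9/29)*log2(9/29) = 0.523879; -(9/29)*log2(9/29) = 0.523879; -(8/29)*log2(8/29) = 0.512546; -(3/29)*log2(3/29) = 0.338588. H = 0.523879 + 0.523879 + 0.512546 + 0.338588 = 1.8989

1.8989 bits


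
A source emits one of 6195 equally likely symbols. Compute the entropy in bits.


H = log2(n) = log2(6195) = 12.5969

12.5969 bits


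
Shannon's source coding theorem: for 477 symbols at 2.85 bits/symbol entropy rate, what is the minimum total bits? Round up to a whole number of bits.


Minimum bits >= n * H = 477 * 2.85 = 1359.45, rounded up to a whole number of bits = 1360

1360 bits


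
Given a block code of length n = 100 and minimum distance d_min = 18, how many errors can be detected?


Detection capability = d_min - 1 = 18 - 1 = 17

17 errors


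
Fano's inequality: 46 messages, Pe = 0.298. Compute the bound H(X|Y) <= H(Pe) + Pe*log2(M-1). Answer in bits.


H(Pe) = -Pe*log2(Pe) - (1-Pe)*log2(1-Pe) = -0.298*log2(0.298) - 0.702*log2(0.702) = 0.520491 + 0.358341 = 0.8788. Pe*log2(M-1) = 0.298*log2(45) = 1.636572. Bound = H(Pe) + Pe*log2(M-1) = 0.520491 + 0.358341 + 1.636572 = 2.5154

2.5154 bits


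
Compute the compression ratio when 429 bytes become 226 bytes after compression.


Ratio = original / compressed = 429 / 226 = 1.8982

1.8982


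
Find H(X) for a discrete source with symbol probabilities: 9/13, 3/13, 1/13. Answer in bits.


H = -sum(p_i * log2(p_i)). Terms: -(9/13)*log2(9/13) = 0.367279; -(3/13)*log2(3/13) = 0.488187; -(1/13)*log2(1/13) = 0.284649. H = 0.367279 + 0.488187 + 0.284649 = 1.1401

1.1401 bits


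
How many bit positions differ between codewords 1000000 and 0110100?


Count differing positions: ^ ^ ^ . ^ . . = 4 differences

4


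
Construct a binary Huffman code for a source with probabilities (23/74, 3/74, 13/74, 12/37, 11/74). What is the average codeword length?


Huffman construction (repeatedly merge the two least-probable nodes; each merge adds 1 bit to every symbol beneath it): 3/74 + 11/74 = 7/37; 13/74 + 7/37 = 27/74; 23/74 + 12/37 = 47/74; 27/74 + 47/74 = 1. Resulting codeword lengths (in the order the probabilities were given): (2, 3, 2, 2, 3). L_avg = sum(p_i * l_i) = 23/74*2 + 3/74*3 + 13/74*2 + 12/37*2 + 11/74*3 = 81/37 = 2.1892

2.1892 bits


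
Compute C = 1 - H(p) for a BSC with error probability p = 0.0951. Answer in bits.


H(p) = -p*log2(p) - (1-p)*log2(1-p) = -0.0951*log2(0.0951) - 0.9049*log2(0.9049) = 0.322808 + 0.130459 = 0.4533. C = 1 - H(p) = 1 - 0.4533 = 0.5467

0.5467 bits


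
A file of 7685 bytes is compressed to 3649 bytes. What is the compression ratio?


Ratio = original / compressed = 7685 / 3649 = 2.1061

2.1061


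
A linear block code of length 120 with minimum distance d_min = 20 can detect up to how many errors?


Detection capability = d_min - 1 = 20 - 1 = 19

19 errors


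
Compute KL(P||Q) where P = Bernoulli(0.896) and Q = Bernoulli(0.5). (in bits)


KL = p*log2(p/q) + (1-p)*log2((1-p)/(1-q)) = 0.896*log2(0.896/0.5) + 0.104*log2(0.104/0.5) = 0.5185

0.5185 bits


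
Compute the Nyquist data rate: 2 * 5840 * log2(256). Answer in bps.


Rate = 2 * B * log2(M) = 2 * 5840 * 8.0 = 93440.0

93440.0 bps


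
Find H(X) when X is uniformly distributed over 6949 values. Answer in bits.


H = log2(n) = log2(6949) = 12.7626

12.7626 bits


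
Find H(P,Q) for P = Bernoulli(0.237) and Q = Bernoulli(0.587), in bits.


H(P,Q) = -p*log2(q) - (1-p)*log2(1-q). -0.237*log2(0.587) = 0.182151; -0.763*log2(0.413) = 0.973425. H(P,Q) = 0.182151 + 0.973425 = 1.1556

1.1556 bits


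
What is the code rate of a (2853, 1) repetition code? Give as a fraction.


Rate = k/n = 1/2853

1/2853


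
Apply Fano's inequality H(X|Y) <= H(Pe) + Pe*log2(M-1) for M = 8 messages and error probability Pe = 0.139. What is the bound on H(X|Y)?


H(Pe) = -Pe*log2(Pe) - (1-Pe)*log2(1-Pe) = -0.139*log2(0.139) - 0.861*log2(0.861) = 0.395711 + 0.185903 = 0.5816. Pe*log2(M-1) = 0.139*log2(7) = 0.390222. Bound = H(Pe) + Pe*log2(M-1) = 0.395711 + 0.185903 + 0.390222 = 0.9718

0.9718 bits


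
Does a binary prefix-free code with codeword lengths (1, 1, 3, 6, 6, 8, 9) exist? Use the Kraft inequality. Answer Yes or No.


Kraft sum = sum(2^(-l_i)) = 1.1621, need <= 1. Result: violated (a binary prefix-free code with these lengths cannot exist)

No


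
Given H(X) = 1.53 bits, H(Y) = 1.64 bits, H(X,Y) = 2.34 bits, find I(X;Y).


I(X;Y) = H(X) + H(Y) - H(X,Y) = 1.53 + 1.64 - 2.34 = 0.83

0.83 bits


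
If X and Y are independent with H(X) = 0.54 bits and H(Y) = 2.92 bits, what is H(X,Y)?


For independent variables, H(X,Y) = H(X) + H(Y) = 0.54 + 2.92 = 3.46

3.46 bits


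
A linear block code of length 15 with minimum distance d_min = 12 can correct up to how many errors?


Correction capability = floor((d-1)/2) = floor((12-1)/2) = 5

5 errors


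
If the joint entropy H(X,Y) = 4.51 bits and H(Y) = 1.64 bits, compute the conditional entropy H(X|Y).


H(X|Y) = H(X,Y) - H(Y) = 4.51 - 1.64 = 2.87

2.87 bits


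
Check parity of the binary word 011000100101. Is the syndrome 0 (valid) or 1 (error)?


Syndrome = XOR of all bits = 0 XOR 1 XOR 1 XOR 0 XOR 0 XOR 0 XOR 1 XOR 0 XOR 0 XOR 1 XOR 0 XOR 1 = 1

1


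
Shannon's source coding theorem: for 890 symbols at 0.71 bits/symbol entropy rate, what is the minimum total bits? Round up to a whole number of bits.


Minimum bits >= n * H = 890 * 0.71 = 631.9, rounded up to a whole number of bits = 632

632 bits


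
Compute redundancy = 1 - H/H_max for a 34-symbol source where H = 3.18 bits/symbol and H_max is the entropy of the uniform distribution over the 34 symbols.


H_max = log2(K) = log2(34) = 5.0875 bits/symbol. Redundancy = 1 - H/H_max = 1 - 3.18/5.0875 = 1 - 0.6251 = 0.3749

0.3749


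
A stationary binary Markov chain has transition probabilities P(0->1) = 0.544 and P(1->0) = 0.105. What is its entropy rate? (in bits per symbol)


Stationary distribution: pi_0 = p10/(p01+p10) = 0.1618, pi_1 = 0.8382. Entropy rate H' = pi_0*H(p01) + pi_1*H(p10) = 0.1618*0.9944 + 0.8382*0.4846 = 0.5671

0.5671 bits/symbol


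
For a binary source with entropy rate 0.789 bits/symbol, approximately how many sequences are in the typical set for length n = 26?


log2|A_typical| = nH = 26 * 0.789 = 20.514, so |A_typical| ~ 2^20.514 = 1.497e+06

1.497e+06


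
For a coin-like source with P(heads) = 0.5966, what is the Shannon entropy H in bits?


H = -p*log2(p) - (1-p)*log2(1-p). -0.5966*log2(0.5966) = 0.444565; -0.4034*log2(0.4034) = 0.528340. H = 0.444565 + 0.528340 = 0.9729

0.9729 bits


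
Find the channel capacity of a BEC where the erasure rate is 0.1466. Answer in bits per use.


C = 1 - epsilon = 1 - 0.1466 = 0.8534

0.8534 bits


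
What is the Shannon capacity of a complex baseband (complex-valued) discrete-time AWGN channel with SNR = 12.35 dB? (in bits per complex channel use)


SNR_linear = 10^(12.35/10) = 17.1791; C = log2(1 + SNR_linear) = log2(1 + 17.1791) = 4.1842

4.1842 bits/channel use


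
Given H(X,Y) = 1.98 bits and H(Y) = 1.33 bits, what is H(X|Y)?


H(X|Y) = H(X,Y) - H(Y) = 1.98 - 1.33 = 0.65

0.65 bits


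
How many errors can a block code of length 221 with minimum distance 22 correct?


Correction capability = floor((d-1)/2) = floor((22-1)/2) = 10

10 errors


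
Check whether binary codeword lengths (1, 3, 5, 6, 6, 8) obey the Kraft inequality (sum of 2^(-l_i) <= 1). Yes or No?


Kraft sum = sum(2^(-l_i)) = 0.6914, need <= 1. Result: satisfied (a binary prefix-free code with these lengths exists)

Yes


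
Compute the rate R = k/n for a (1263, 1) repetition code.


Rate = k/n = 1/1263

1/1263


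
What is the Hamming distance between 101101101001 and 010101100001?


Count differing positions: ^ ^ ^ . . . . . ^ . . . = 4 differences

4


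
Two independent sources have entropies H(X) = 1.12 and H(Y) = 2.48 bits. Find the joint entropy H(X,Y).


For independent variables, H(X,Y) = H(X) + H(Y) = 1.12 + 2.48 = 3.6

3.6 bits


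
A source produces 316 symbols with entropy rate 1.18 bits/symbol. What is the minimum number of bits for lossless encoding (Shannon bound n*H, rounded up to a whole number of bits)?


Minimum bits >= n * H = 316 * 1.18 = 372.88, rounded up to a whole number of bits = 373

373 bits


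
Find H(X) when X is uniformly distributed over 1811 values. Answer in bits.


H = log2(n) = log2(1811) = 10.8226

10.8226 bits


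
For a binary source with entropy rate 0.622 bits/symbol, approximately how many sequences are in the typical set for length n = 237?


log2|A_typical| = nH = 237 * 0.622 = 147.414, so |A_typical| ~ 2^147.414 = 2.377e+44

2.377e+44


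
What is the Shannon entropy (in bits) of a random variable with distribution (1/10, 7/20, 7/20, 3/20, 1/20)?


H = -sum(p_i * log2(p_i)). Terms: -(1/10)*log2(1/10) = 0.332193; -(7/20)*log2(7/20) = 0.530101; -(7/20)*log2(7/20) = 0.530101; -(3/20)*log2(3/20) = 0.410545; -(1/20)*log2(1/20) = 0.216096. H = 0.332193 + 0.530101 + 0.530101 + 0.410545 + 0.216096 = 2.019

2.019 bits


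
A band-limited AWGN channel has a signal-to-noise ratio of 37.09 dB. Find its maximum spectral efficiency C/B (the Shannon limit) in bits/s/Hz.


SNR_linear = 10^(37.09/10) = 5116.8184; C/B = log2(1 + SNR_linear) = log2(1 + 5116.8184) = 12.3213

12.3213 bits/s/Hz


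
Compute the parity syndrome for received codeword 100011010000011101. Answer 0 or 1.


Syndrome = XOR of all bits = 1 XOR 0 XOR 0 XOR 0 XOR 1 XOR 1 XOR 0 XOR 1 XOR 0 XOR 0 XOR 0 XOR 0 XOR 0 XOR 1 XOR 1 XOR 1 XOR 0 XOR 1 = 0

0


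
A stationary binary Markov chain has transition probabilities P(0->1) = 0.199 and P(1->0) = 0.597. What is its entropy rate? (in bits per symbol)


Stationary distribution: pi_0 = p10/(p01+p10) = 0.75, pi_1 = 0.25. Entropy rate H' = pi_0*H(p01) + pi_1*H(p10) = 0.75*0.7199 + 0.25*0.9727 = 0.7831

0.7831 bits/symbol


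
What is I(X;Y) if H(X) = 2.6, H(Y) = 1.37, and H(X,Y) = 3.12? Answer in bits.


I(X;Y) = H(X) + H(Y) - H(X,Y) = 2.6 + 1.37 - 3.12 = 0.85

0.85 bits


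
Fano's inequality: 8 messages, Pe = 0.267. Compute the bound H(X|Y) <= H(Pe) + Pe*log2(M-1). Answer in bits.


H(Pe) = -Pe*log2(Pe) - (1-Pe)*log2(1-Pe) = -0.267*log2(0.267) - 0.733*log2(0.733) = 0.508659 + 0.328468 = 0.8371. Pe*log2(M-1) = 0.267*log2(7) = 0.749564. Bound = H(Pe) + Pe*log2(M-1) = 0.508659 + 0.328468 + 0.749564 = 1.5867

1.5867 bits


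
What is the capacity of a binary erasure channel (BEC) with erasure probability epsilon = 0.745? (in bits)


C = 1 - epsilon = 1 - 0.745 = 0.255

0.255 bits


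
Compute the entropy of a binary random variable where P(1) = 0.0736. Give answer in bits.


H = -p*log2(p) - (1-p)*log2(1-p). -0.0736*log2(0.0736) = 0.277041; -0.9264*log2(0.9264) = 0.102175. H = 0.277041 + 0.102175 = 0.3792

0.3792 bits


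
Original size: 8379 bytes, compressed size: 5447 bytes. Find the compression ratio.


Ratio = original / compressed = 8379 / 5447 = 1.5383

1.5383


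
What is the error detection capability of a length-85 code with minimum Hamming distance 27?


Detection capability = d_min - 1 = 27 - 1 = 26

26 errors


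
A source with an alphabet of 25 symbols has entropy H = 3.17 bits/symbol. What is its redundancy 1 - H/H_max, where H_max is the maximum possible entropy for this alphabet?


H_max = log2(K) = log2(25) = 4.6439 bits/symbol. Redundancy = 1 - H/H_max = 1 - 3.17/4.6439 = 1 - 0.6826 = 0.3174

0.3174


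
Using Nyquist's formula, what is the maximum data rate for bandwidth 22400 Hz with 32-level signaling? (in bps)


Rate = 2 * B * log2(M) = 2 * 22400 * 5.0 = 224000.0

224000.0 bps


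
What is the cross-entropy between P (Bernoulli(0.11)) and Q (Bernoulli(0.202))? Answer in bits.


H(P,Q) = -p*log2(q) - (1-p)*log2(1-q). -0.11*log2(0.202) = 0.253833; -0.89*log2(0.798) = 0.289730. H(P,Q) = 0.253833 + 0.289730 = 0.5436

0.5436 bits


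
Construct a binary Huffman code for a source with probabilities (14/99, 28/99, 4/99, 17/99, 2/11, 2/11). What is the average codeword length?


Huffman construction (repeatedly merge the two least-probable nodes; each merge adds 1 bit to every symbol beneath it): 4/99 + 14/99 = 2/11; 17/99 + 2/11 = 35/99; 2/11 + 2/11 = 4/11; 28/99 + 35/99 = 7/11; 4/11 + 7/11 = 1. Resulting codeword lengths (in the order the probabilities were given): (3, 2, 3, 3, 3, 2). L_avg = sum(p_i * l_i) = 14/99*3 + 28/99*2 + 4/99*3 + 17/99*3 + 2/11*3 + 2/11*2 = 251/99 = 2.5354

2.5354 bits


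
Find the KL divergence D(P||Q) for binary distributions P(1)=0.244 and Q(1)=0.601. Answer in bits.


KL = p*log2(p/q) + (1-p)*log2((1-p)/(1-q)) = 0.244*log2(0.244/0.601) + 0.756*log2(0.756/0.399) = 0.3797

0.3797 bits


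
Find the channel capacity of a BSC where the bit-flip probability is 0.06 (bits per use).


H(p) = -p*log2(p) - (1-p)*log2(1-p) = -0.06*log2(0.06) - 0.94*log2(0.94) = 0.243534 + 0.083911 = 0.3274. C = 1 - H(p) = 1 - 0.3274 = 0.6726

0.6726 bits


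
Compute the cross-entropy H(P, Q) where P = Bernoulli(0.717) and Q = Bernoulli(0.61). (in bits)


H(P,Q) = -p*log2(q) - (1-p)*log2(1-q). -0.717*log2(0.61) = 0.511306; -0.283*log2(0.39) = 0.384442. H(P,Q) = 0.511306 + 0.384442 = 0.8957

0.8957 bits


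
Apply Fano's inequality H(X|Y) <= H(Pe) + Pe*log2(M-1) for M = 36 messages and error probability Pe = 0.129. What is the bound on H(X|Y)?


H(Pe) = -Pe*log2(Pe) - (1-Pe)*log2(1-Pe) = -0.129*log2(0.129) - 0.871*log2(0.871) = 0.381138 + 0.173551 = 0.5547. Pe*log2(M-1) = 0.129*log2(35) = 0.661678. Bound = H(Pe) + Pe*log2(M-1) = 0.381138 + 0.173551 + 0.661678 = 1.2164

1.2164 bits


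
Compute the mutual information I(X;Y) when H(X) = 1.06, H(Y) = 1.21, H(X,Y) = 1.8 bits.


I(X;Y) = H(X) + H(Y) - H(X,Y) = 1.06 + 1.21 - 1.8 = 0.47

0.47 bits


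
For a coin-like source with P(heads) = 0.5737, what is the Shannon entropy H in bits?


H = -p*log2(p) - (1-p)*log2(1-p). -0.5737*log2(0.5737) = 0.459896; -0.4263*log2(0.4263) = 0.524374. H = 0.459896 + 0.524374 = 0.9843

0.9843 bits


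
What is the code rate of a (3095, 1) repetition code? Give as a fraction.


Rate = k/n = 1/3095

1/3095


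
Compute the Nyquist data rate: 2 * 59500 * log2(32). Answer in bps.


Rate = 2 * B * log2(M) = 2 * 59500 * 5.0 = 595000.0

595000.0 bps


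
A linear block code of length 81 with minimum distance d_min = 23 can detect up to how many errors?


Detection capability = d_min - 1 = 23 - 1 = 22

22 errors


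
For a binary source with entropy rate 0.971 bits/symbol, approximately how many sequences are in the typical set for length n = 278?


log2|A_typical| = nH = 278 * 0.971 = 269.938, so |A_typical| ~ 2^269.938 = 1.817e+81

1.817e+81


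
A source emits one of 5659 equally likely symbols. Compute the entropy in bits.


H = log2(n) = log2(5659) = 12.4663

12.4663 bits


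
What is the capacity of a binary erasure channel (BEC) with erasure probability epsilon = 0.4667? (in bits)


C = 1 - epsilon = 1 - 0.4667 = 0.5333

0.5333 bits


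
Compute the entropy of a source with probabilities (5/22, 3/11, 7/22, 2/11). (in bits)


H = -sum(p_i * log2(p_i)). Terms: -(5/22)*log2(5/22) = 0.485796; -(3/11)*log2(3/11) = 0.511219; -(7/22)*log2(7/22) = 0.525661; -(2/11)*log2(2/11) = 0.447169. H = 0.485796 + 0.511219 + 0.525661 + 0.447169 = 1.9698

1.9698 bits


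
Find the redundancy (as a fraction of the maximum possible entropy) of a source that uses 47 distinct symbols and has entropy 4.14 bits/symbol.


H_max = log2(K) = log2(47) = 5.5546 bits/symbol. Redundancy = 1 - H/H_max = 1 - 4.14/5.5546 = 1 - 0.7453 = 0.2547

0.2547


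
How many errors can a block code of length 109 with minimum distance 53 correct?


Correction capability = floor((d-1)/2) = floor((53-1)/2) = 26

26 errors


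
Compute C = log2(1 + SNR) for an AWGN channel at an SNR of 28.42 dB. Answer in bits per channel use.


SNR_linear = 10^(28.42/10) = 695.0243; C = log2(1 + SNR_linear) = log2(1 + 695.0243) = 9.443

9.443 bits/channel use


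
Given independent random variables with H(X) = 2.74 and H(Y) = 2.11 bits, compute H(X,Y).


For independent variables, H(X,Y) = H(X) + H(Y) = 2.74 + 2.11 = 4.85

4.85 bits


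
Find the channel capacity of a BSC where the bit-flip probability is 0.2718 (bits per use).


H(p) = -p*log2(p) - (1-p)*log2(1-p) = -0.2718*log2(0.2718) - 0.7282*log2(0.7282) = 0.510816 + 0.333219 = 0.844. C = 1 - H(p) = 1 - 0.844 = 0.156

0.156 bits


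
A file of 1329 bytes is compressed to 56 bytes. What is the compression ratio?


Ratio = original / compressed = 1329 / 56 = 23.7321

23.7321


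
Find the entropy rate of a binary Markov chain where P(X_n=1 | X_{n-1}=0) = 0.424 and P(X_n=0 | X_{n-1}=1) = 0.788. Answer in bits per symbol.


Stationary distribution: pi_0 = p10/(p01+p10) = 0.6502, pi_1 = 0.3498. Entropy rate H' = pi_0*H(p01) + pi_1*H(p10) = 0.6502*0.9833 + 0.3498*0.7453 = 0.9

0.9 bits/symbol


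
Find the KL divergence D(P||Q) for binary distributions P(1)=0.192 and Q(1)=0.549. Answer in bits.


KL = p*log2(p/q) + (1-p)*log2((1-p)/(1-q)) = 0.192*log2(0.192/0.549) + 0.808*log2(0.808/0.451) = 0.3887

0.3887 bits


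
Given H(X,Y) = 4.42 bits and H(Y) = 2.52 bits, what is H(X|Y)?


H(X|Y) = H(X,Y) - H(Y) = 4.42 - 2.52 = 1.9

1.9 bits


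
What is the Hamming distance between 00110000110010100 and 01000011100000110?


Count differing positions: . ^ ^ ^ . . ^ ^ . ^ . . ^ . . ^ . = 8 differences

8


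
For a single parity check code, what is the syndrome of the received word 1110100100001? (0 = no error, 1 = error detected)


Syndrome = XOR of all bits = 1 XOR 1 XOR 1 XOR 0 XOR 1 XOR 0 XOR 0 XOR 1 XOR 0 XOR 0 XOR 0 XOR 0 XOR 1 = 0

0


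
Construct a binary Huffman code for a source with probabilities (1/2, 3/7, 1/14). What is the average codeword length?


Huffman construction (repeatedly merge the two least-probable nodes; each merge adds 1 bit to every symbol beneath it): 1/14 + 3/7 = 1/2; 1/2 + 1/2 = 1. Resulting codeword lengths (in the order the probabilities were given): (1, 2, 2). L_avg = sum(p_i * l_i) = 1/2*1 + 3/7*2 + 1/14*2 = 3/2 = 1.5

1.5 bits


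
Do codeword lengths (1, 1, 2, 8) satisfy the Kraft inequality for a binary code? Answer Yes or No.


Kraft sum = sum(2^(-l_i)) = 1.2539, need <= 1. Result: violated (a binary prefix-free code with these lengths cannot exist)

No


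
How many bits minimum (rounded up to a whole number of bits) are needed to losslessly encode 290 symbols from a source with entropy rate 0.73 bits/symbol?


Minimum bits >= n * H = 290 * 0.73 = 211.7, rounded up to a whole number of bits = 212

212 bits


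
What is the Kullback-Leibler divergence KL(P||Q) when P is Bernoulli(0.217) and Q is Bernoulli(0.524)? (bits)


KL = p*log2(p/q) + (1-p)*log2((1-p)/(1-q)) = 0.217*log2(0.217/0.524) + 0.783*log2(0.783/0.476) = 0.2862

0.2862 bits


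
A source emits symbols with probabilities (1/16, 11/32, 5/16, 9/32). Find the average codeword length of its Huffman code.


Huffman construction (repeatedly merge the two least-probable nodes; each merge adds 1 bit to every symbol beneath it): 1/16 + 9/32 = 11/32; 5/16 + 11/32 = 21/32; 11/32 + 21/32 = 1. Resulting codeword lengths (in the order the probabilities were given): (2, 2, 2, 2). L_avg = sum(p_i * l_i) = 1/16*2 + 11/32*2 + 5/16*2 + 9/32*2 = 2

2.0 bits


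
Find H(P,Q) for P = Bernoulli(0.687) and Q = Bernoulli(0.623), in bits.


H(P,Q) = -p*log2(q) - (1-p)*log2(1-q). -0.687*log2(0.623) = 0.469012; -0.313*log2(0.377) = 0.440505. H(P,Q) = 0.469012 + 0.440505 = 0.9095

0.9095 bits


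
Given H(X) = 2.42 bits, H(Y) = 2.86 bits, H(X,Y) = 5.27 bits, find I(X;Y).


I(X;Y) = H(X) + H(Y) - H(X,Y) = 2.42 + 2.86 - 5.27 = 0.01

0.01 bits


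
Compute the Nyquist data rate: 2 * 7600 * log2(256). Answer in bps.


Rate = 2 * B * log2(M) = 2 * 7600 * 8.0 = 121600.0

121600.0 bps


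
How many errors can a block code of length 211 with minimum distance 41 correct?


Correction capability = floor((d-1)/2) = floor((41-1)/2) = 20

20 errors


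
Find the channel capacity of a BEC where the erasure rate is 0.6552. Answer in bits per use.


C = 1 - epsilon = 1 - 0.6552 = 0.3448

0.3448 bits


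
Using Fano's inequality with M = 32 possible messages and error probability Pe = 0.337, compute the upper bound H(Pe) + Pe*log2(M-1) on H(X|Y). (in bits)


H(Pe) = -Pe*log2(Pe) - (1-Pe)*log2(1-Pe) = -0.337*log2(0.337) - 0.663*log2(0.663) = 0.528813 + 0.393105 = 0.9219. Pe*log2(M-1) = 0.337*log2(31) = 1.669564. Bound = H(Pe) + Pe*log2(M-1) = 0.528813 + 0.393105 + 1.669564 = 2.5915

2.5915 bits


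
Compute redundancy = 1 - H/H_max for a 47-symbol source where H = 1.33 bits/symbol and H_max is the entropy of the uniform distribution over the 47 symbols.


H_max = log2(K) = log2(47) = 5.5546 bits/symbol. Redundancy = 1 - H/H_max = 1 - 1.33/5.5546 = 1 - 0.2394 = 0.7606

0.7606


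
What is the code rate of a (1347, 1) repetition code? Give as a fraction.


Rate = k/n = 1/1347

1/1347


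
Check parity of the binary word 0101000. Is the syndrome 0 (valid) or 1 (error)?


Syndrome = XOR of all bits = 0 XOR 1 XOR 0 XOR 1 XOR 0 XOR 0 XOR 0 = 0

0


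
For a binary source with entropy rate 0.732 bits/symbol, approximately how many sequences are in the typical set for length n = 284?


log2|A_typical| = nH = 284 * 0.732 = 207.888, so |A_typical| ~ 2^207.888 = 3.806e+62

3.806e+62


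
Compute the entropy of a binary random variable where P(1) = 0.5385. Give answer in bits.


H = -p*log2(p) - (1-p)*log2(1-p). -0.5385*log2(0.5385) = 0.480871; -0.4615*log2(0.4615) = 0.514848. H = 0.480871 + 0.514848 = 0.9957

0.9957 bits


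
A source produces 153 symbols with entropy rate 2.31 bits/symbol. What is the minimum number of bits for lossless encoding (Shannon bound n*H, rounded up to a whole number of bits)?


Minimum bits >= n * H = 153 * 2.31 = 353.43, rounded up to a whole number of bits = 354

354 bits


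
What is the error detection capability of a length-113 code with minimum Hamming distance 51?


Detection capability = d_min - 1 = 51 - 1 = 50

50 errors


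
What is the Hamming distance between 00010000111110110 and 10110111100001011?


Count differing positions: ^ . ^ . . ^ ^ ^ . ^ ^ ^ ^ ^ ^ . ^ = 12 differences

12


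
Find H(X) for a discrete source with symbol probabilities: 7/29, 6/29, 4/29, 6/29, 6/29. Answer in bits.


H = -sum(p_i * log2(p_i)). Terms: -(7/29)*log2(7/29) = 0.494979; -(6/29)*log2(6/29) = 0.470280; -(4/29)*log2(4/29) = 0.394204; -(6/29)*log2(6/29) = 0.470280; -(6/29)*log2(6/29) = 0.470280. H = 0.494979 + 0.470280 + 0.394204 + 0.470280 + 0.470280 = 2.3

2.3 bits


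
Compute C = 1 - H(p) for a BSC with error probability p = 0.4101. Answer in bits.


H(p) = -p*log2(p) - (1-p)*log2(1-p) = -0.4101*log2(0.4101) - 0.5899*log2(0.5899) = 0.527369 + 0.449184 = 0.9766. C = 1 - H(p) = 1 - 0.9766 = 0.0234

0.0234 bits


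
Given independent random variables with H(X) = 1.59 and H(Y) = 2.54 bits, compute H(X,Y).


For independent variables, H(X,Y) = H(X) + H(Y) = 1.59 + 2.54 = 4.13

4.13 bits


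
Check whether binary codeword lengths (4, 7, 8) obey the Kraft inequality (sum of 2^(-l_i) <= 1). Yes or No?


Kraft sum = sum(2^(-l_i)) = 0.0742, need <= 1. Result: satisfied (a binary prefix-free code with these lengths exists)

Yes


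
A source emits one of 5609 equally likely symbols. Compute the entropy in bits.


H = log2(n) = log2(5609) = 12.4535

12.4535 bits


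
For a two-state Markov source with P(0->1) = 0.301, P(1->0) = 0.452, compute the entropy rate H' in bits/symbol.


Stationary distribution: pi_0 = p10/(p01+p10) = 0.6003, pi_1 = 0.3997. Entropy rate H' = pi_0*H(p01) + pi_1*H(p10) = 0.6003*0.8825 + 0.3997*0.9933 = 0.9268

0.9268 bits/symbol


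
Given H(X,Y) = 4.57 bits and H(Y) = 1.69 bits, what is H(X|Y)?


H(X|Y) = H(X,Y) - H(Y) = 4.57 - 1.69 = 2.88

2.88 bits


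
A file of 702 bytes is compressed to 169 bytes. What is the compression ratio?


Ratio = original / compressed = 702 / 169 = 4.1538

4.1538


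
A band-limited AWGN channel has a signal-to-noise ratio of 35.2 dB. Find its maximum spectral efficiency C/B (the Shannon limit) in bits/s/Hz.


SNR_linear = 10^(35.2/10) = 3311.3112; C/B = log2(1 + SNR_linear) = log2(1 + 3311.3112) = 11.6936

11.6936 bits/s/Hz


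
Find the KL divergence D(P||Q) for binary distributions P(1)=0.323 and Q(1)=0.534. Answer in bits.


KL = p*log2(p/q) + (1-p)*log2((1-p)/(1-q)) = 0.323*log2(0.323/0.534) + 0.677*log2(0.677/0.466) = 0.1305

0.1305 bits


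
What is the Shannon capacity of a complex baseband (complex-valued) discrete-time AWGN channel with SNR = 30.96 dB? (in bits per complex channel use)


SNR_linear = 10^(30.96/10) = 1247.3835; C = log2(1 + SNR_linear) = log2(1 + 1247.3835) = 10.2858

10.2858 bits/channel use


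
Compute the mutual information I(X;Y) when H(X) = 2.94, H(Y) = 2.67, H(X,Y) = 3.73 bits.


I(X;Y) = H(X) + H(Y) - H(X,Y) = 2.94 + 2.67 - 3.73 = 1.88

1.88 bits


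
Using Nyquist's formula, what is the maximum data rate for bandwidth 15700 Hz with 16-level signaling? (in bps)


Rate = 2 * B * log2(M) = 2 * 15700 * 4.0 = 125600.0

125600.0 bps


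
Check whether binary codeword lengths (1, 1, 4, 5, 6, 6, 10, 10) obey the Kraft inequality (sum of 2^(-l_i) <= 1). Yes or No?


Kraft sum = sum(2^(-l_i)) = 1.127, need <= 1. Result: violated (a binary prefix-free code with these lengths cannot exist)

No


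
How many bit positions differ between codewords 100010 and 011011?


Count differing positions: ^ ^ ^ . . ^ = 4 differences

4


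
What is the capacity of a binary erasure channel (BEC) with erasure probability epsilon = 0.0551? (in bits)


C = 1 - epsilon = 1 - 0.0551 = 0.9449

0.9449 bits


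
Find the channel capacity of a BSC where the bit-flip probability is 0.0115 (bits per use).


H(p) = -p*log2(p) - (1-p)*log2(1-p) = -0.0115*log2(0.0115) - 0.9885*log2(0.9885) = 0.074086 + 0.016495 = 0.0906. C = 1 - H(p) = 1 - 0.0906 = 0.9094

0.9094 bits


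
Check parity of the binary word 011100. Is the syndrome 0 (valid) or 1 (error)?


Syndrome = XOR of all bits = 0 XOR 1 XOR 1 XOR 1 XOR 0 XOR 0 = 1

1


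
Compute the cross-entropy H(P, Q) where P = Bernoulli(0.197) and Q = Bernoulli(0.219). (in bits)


H(P,Q) = -p*log2(q) - (1-p)*log2(1-q). -0.197*log2(0.219) = 0.431626; -0.803*log2(0.781) = 0.286354. H(P,Q) = 0.431626 + 0.286354 = 0.718

0.718 bits


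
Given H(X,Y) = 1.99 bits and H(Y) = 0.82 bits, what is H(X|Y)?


H(X|Y) = H(X,Y) - H(Y) = 1.99 - 0.82 = 1.17

1.17 bits


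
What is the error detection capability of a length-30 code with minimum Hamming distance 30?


Detection capability = d_min - 1 = 30 - 1 = 29

29 errors


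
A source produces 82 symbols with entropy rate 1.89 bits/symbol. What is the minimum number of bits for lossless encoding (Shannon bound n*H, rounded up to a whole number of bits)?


Minimum bits >= n * H = 82 * 1.89 = 154.98, rounded up to a whole number of bits = 155

155 bits


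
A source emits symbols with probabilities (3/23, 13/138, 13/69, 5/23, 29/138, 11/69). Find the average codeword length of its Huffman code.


Huffman construction (repeatedly merge the two least-probable nodes; each merge adds 1 bit to every symbol beneath it): 13/138 + 3/23 = 31/138; 11/69 + 13/69 = 8/23; 29/138 + 5/23 = 59/138; 31/138 + 8/23 = 79/138; 59/138 + 79/138 = 1. Resulting codeword lengths (in the order the probabilities were given): (3, 3, 3, 2, 2, 3). L_avg = sum(p_i * l_i) = 3/23*3 + 13/138*3 + 13/69*3 + 5/23*2 + 29/138*2 + 11/69*3 = 355/138 = 2.5725

2.5725 bits


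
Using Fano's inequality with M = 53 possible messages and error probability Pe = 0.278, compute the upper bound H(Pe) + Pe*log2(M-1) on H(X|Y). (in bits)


H(Pe) = -Pe*log2(Pe) - (1-Pe)*log2(1-Pe) = -0.278*log2(0.278) - 0.722*log2(0.722) = 0.513422 + 0.339289 = 0.8527. Pe*log2(M-1) = 0.278*log2(52) = 1.584722. Bound = H(Pe) + Pe*log2(M-1) = 0.513422 + 0.339289 + 1.584722 = 2.4374

2.4374 bits


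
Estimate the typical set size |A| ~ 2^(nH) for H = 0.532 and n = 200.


log2|A_typical| = nH = 200 * 0.532 = 106.4, so |A_typical| ~ 2^106.4 = 1.071e+32

1.071e+32


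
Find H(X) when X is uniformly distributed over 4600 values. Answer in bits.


H = log2(n) = log2(4600) = 12.1674

12.1674 bits


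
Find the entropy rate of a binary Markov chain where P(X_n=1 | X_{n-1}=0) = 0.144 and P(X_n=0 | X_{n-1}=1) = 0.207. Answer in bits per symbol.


Stationary distribution: pi_0 = p10/(p01+p10) = 0.5897, pi_1 = 0.4103. Entropy rate H' = pi_0*H(p01) + pi_1*H(p10) = 0.5897*0.5946 + 0.4103*0.7357 = 0.6525

0.6525 bits/symbol


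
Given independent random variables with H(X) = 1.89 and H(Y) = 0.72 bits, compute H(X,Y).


For independent variables, H(X,Y) = H(X) + H(Y) = 1.89 + 0.72 = 2.61

2.61 bits


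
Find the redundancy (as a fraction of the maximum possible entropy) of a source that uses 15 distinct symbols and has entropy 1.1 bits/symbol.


H_max = log2(K) = log2(15) = 3.9069 bits/symbol. Redundancy = 1 - H/H_max = 1 - 1.1/3.9069 = 1 - 0.2816 = 0.7184

0.7184


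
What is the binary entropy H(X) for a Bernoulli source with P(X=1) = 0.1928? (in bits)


H = -p*log2(p) - (1-p)*log2(1-p). -0.1928*log2(0.1928) = 0.457866; -0.8072*log2(0.8072) = 0.249426. H = 0.457866 + 0.249426 = 0.7073

0.7073 bits


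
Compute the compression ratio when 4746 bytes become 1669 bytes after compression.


Ratio = original / compressed = 4746 / 1669 = 2.8436

2.8436


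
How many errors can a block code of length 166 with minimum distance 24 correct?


Correction capability = floor((d-1)/2) = floor((24-1)/2) = 11

11 errors


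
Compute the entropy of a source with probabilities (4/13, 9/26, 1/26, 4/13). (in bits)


H = -sum(p_i * log2(p_i)). Terms: -(4/13)*log2(4/13) = 0.523212; -(9/26)*log2(9/26) = 0.529794; -(1/26)*log2(1/26) = 0.180786; -(4/13)*log2(4/13) = 0.523212. H = 0.523212 + 0.529794 + 0.180786 + 0.523212 = 1.757

1.757 bits


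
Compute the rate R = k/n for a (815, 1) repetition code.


Rate = k/n = 1/815

1/815


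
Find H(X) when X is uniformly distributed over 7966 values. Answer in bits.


H = log2(n) = log2(7966) = 12.9596

12.9596 bits


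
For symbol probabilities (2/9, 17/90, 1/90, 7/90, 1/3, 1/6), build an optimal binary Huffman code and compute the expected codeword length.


Huffman construction (repeatedly merge the two least-probable nodes; each merge adds 1 bit to every symbol beneath it): 1/90 + 7/90 = 4/45; 4/45 + 1/6 = 23/90; 17/90 + 2/9 = 37/90; 23/90 + 1/3 = 53/90; 37/90 + 53/90 = 1. Resulting codeword lengths (in the order the probabilities were given): (2, 2, 4, 4, 2, 3). L_avg = sum(p_i * l_i) = 2/9*2 + 17/90*2 + 1/90*4 + 7/90*4 + 1/3*2 + 1/6*3 = 211/90 = 2.3444

2.3444 bits


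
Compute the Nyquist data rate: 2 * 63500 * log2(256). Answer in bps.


Rate = 2 * B * log2(M) = 2 * 63500 * 8.0 = 1016000.0

1016000.0 bps


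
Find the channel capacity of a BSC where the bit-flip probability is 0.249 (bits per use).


H(p) = -p*log2(p) - (1-p)*log2(1-p) = -0.249*log2(0.249) - 0.751*log2(0.751) = 0.499440 + 0.310250 = 0.8097. C = 1 - H(p) = 1 - 0.8097 = 0.1903

0.1903 bits


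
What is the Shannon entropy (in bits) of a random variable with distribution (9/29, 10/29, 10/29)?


H = -sum(p_i * log2(p_i)). Terms: -(9/29)*log2(9/29) = 0.523879; -(10/29)*log2(10/29) = 0.529673; -(10/29)*log2(10/29) = 0.529673. H = 0.523879 + 0.529673 + 0.529673 = 1.5832

1.5832 bits


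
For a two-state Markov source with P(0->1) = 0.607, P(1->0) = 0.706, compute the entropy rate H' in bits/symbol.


Stationary distribution: pi_0 = p10/(p01+p10) = 0.5377, pi_1 = 0.4623. Entropy rate H' = pi_0*H(p01) + pi_1*H(p10) = 0.5377*0.9667 + 0.4623*0.8738 = 0.9238

0.9238 bits/symbol


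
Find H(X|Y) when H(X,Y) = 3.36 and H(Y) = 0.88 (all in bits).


H(X|Y) = H(X,Y) - H(Y) = 3.36 - 0.88 = 2.48

2.48 bits


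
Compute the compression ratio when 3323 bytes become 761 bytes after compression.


Ratio = original / compressed = 3323 / 761 = 4.3666

4.3666


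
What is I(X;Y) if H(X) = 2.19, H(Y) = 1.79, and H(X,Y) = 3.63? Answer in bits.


I(X;Y) = H(X) + H(Y) - H(X,Y) = 2.19 + 1.79 - 3.63 = 0.35

0.35 bits


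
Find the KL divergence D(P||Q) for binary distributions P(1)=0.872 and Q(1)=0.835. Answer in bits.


KL = p*log2(p/q) + (1-p)*log2((1-p)/(1-q)) = 0.872*log2(0.872/0.835) + 0.128*log2(0.128/0.165) = 0.0077

0.0077 bits


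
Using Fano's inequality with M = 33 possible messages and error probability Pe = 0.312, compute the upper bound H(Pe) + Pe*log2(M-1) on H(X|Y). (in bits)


H(Pe) = -Pe*log2(Pe) - (1-Pe)*log2(1-Pe) = -0.312*log2(0.312) - 0.688*log2(0.688) = 0.524279 + 0.371189 = 0.8955. Pe*log2(M-1) = 0.312*log2(32) = 1.560000. Bound = H(Pe) + Pe*log2(M-1) = 0.524279 + 0.371189 + 1.560000 = 2.4555

2.4555 bits


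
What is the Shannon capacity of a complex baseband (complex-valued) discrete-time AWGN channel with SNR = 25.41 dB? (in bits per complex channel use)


SNR_linear = 10^(25.41/10) = 347.5362; C = log2(1 + SNR_linear) = log2(1 + 347.5362) = 8.4452

8.4452 bits/channel use


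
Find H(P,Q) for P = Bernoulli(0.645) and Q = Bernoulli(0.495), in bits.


H(P,Q) = -p*log2(q) - (1-p)*log2(1-q). -0.645*log2(0.495) = 0.654352; -0.355*log2(0.505) = 0.349904. H(P,Q) = 0.654352 + 0.349904 = 1.0043

1.0043 bits


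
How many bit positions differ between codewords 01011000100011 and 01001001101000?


Count differing positions: . . . ^ . . . ^ . . ^ . ^ ^ = 5 differences

5


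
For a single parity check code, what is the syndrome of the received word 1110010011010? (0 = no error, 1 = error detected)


Syndrome = XOR of all bits = 1 XOR 1 XOR 1 XOR 0 XOR 0 XOR 1 XOR 0 XOR 0 XOR 1 XOR 1 XOR 0 XOR 1 XOR 0 = 1

1


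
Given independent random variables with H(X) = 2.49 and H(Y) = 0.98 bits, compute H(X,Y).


For independent variables, H(X,Y) = H(X) + H(Y) = 2.49 + 0.98 = 3.47

3.47 bits


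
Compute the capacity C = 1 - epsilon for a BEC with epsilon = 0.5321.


C = 1 - epsilon = 1 - 0.5321 = 0.4679

0.4679 bits


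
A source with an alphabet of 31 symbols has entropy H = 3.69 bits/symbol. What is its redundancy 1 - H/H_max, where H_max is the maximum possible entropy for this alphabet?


H_max = log2(K) = log2(31) = 4.9542 bits/symbol. Redundancy = 1 - H/H_max = 1 - 3.69/4.9542 = 1 - 0.7448 = 0.2552

0.2552


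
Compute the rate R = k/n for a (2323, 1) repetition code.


Rate = k/n = 1/2323

1/2323


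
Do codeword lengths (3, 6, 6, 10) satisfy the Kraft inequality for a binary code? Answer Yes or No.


Kraft sum = sum(2^(-l_i)) = 0.1572, need <= 1. Result: satisfied (a binary prefix-free code with these lengths exists)

Yes


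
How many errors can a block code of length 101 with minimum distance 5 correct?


Correction capability = floor((d-1)/2) = floor((5-1)/2) = 2

2 errors


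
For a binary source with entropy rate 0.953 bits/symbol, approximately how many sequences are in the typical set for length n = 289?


log2|A_typical| = nH = 289 * 0.953 = 275.417, so |A_typical| ~ 2^275.417 = 8.105e+82

8.105e+82


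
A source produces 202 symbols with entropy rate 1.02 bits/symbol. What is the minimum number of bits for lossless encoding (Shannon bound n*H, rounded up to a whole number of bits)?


Minimum bits >= n * H = 202 * 1.02 = 206.04, rounded up to a whole number of bits = 207

207 bits


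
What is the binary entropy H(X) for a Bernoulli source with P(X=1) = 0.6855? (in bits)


H = -p*log2(p) - (1-p)*log2(1-p). -0.6855*log2(0.6855) = 0.373441; -0.3145*log2(0.3145) = 0.524859. H = 0.373441 + 0.524859 = 0.8983

0.8983 bits


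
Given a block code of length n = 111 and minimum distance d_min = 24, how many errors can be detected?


Detection capability = d_min - 1 = 24 - 1 = 23

23 errors


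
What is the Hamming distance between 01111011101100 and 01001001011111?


Count differing positions: . . ^ ^ . . ^ . ^ ^ . . ^ ^ = 7 differences

7


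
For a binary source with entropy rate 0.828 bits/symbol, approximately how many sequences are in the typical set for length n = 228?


log2|A_typical| = nH = 228 * 0.828 = 188.784, so |A_typical| ~ 2^188.784 = 6.755e+56

6.755e+56


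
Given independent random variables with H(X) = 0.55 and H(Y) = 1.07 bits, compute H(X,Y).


For independent variables, H(X,Y) = H(X) + H(Y) = 0.55 + 1.07 = 1.62

1.62 bits
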